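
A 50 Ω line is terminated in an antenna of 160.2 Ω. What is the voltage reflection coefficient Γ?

Γ = 0.524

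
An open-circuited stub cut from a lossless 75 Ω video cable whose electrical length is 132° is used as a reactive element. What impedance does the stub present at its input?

Z_in ≈ +j67.5 Ω

tan(βl) = -1.11
For an open-circuited stub, Z_in = −jZ_0·cot(βl) = −jZ_0/tan(βl)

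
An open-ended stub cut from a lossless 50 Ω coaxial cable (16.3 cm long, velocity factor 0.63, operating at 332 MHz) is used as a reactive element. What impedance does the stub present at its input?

Z_in ≈ +j11.6 Ω

λ = v/f = 0.63·c / 332 MHz = 0.569 m
βl = 2π·l/λ = 2π × 0.286 = 103°
tan(βl) = -4.3
For an open-ended stub, Z_in = −jZ_0·cot(βl) = −jZ_0/tan(βl)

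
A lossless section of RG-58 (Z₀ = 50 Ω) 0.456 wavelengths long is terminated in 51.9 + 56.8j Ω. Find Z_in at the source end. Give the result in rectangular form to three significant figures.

Z_in ≈ 30.6 + j39 Ω

βl = 2π × 0.456 = 164°
tan(βl) = tan(164°) = -0.284
Z_in = Z_0·(Z_L + jZ_0·tanβl)/(Z_0 + jZ_L·tanβl)
     = 50·(51.9 + j42.6)/(66.1 − j14.7)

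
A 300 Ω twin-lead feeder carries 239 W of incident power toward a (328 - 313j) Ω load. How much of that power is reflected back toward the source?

|Γ| = |(28 − j313)/(628 − j313)| = 0.448
|Γ|² = 0.201
P_refl = |Γ|²·P_inc = 47.9 W, P_del = (1 − |Γ|²)·P_inc = 191 W

P_reflected ≈ 47.9 W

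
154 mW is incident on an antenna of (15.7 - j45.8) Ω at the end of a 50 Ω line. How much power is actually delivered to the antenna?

|Γ| = |(-34.3 − j45.8)/(65.7 − j45.8)| = 0.714
|Γ|² = 0.51
P_refl = |Γ|²·P_inc = 78.6 mW, P_del = (1 − |Γ|²)·P_inc = 75.4 mW

P_delivered ≈ 75.4 mW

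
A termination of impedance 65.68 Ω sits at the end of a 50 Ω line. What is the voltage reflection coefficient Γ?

Γ = 0.136

Γ = (Z_L − Z_0)/(Z_L + Z_0) = (65.68 − 50)/(65.68 + 50) = 15.68/115.7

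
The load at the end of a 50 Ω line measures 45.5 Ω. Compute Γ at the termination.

Γ = -0.0471

Γ = (Z_L − Z_0)/(Z_L + Z_0) = (45.5 − 50)/(45.5 + 50) = -4.5/95.5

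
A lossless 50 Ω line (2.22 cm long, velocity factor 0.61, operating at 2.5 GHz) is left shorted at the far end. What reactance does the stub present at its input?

X_in ≈ -144 Ω (capacitive)

λ = v/f = 0.61·c / 2.5 GHz = 0.0732 m
βl = 2π·l/λ = 2π × 0.303 = 109°
tan(βl) = -2.87
For a shorted stub, Z_in = jZ_0·tan(βl)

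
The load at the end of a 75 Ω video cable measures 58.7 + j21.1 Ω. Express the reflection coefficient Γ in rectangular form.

Γ = (Z_L − Z_0)/(Z_L + Z_0) = (-16.3 + j21.1)/(133.7 + j21.1)

Γ ≈ -0.0947 + j0.173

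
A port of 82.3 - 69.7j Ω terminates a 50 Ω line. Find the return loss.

Γ = (32.3 − j69.7)/(132.3 − j69.7), |Γ| = 0.514
RL = −20·log₁₀|Γ| = −20·log₁₀(0.514)

RL ≈ 5.79 dB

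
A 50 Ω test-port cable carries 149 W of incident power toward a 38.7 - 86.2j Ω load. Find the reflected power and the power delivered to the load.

P_reflected ≈ 73.6 W; P_delivered ≈ 75.4 W

|Γ| = |(-11.3 − j86.2)/(88.7 − j86.2)| = 0.703
|Γ|² = 0.494
P_refl = |Γ|²·P_inc = 73.6 W, P_del = (1 − |Γ|²)·P_inc = 75.4 W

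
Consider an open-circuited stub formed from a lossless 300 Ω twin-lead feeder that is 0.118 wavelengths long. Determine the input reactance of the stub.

βl = 2π × 0.118 = 42.5°
tan(βl) = 0.916
For an open-circuited stub, Z_in = −jZ_0·cot(βl) = −jZ_0/tan(βl)

X_in ≈ -328 Ω (capacitive)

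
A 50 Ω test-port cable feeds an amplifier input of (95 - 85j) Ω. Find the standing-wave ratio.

Γ = (Z_L − Z_0)/(Z_L + Z_0) = (45 − j85)/(145 − j85)
|Γ| = 96.2/168 = 0.572
VSWR = (1 + |Γ|)/(1 − |Γ|) = 1.57/0.428

VSWR ≈ 3.68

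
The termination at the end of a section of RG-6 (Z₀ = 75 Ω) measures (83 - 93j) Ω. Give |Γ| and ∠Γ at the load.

Γ ≈ 0.509 ∠ -54.6°

Γ = (Z_L − Z_0)/(Z_L + Z_0) = (8 − j93)/(158 − j93)
|Γ| = 93.3/183 = 0.509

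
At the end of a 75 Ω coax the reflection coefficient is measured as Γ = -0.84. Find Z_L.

Z_L ≈ 6.52 Ω

Z_L = Z_0·(1 + Γ)/(1 − Γ) = 75·(0.16)/(1.84)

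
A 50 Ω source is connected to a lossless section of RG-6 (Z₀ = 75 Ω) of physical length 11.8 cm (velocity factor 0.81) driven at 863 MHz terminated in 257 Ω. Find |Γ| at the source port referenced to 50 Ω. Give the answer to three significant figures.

λ = v/f = 0.81·c / 863 MHz = 0.282 m
βl = 2π·l/λ = 2π × 0.419 = 151°
tan(βl) = -0.557
Z_in = Z_0·(Z_L + jZ_0·tanβl)/(Z_0 + jZ_L·tanβl) = 72.5 + j96.6 Ω
Γ_s = (Z_in − Z_s)/(Z_in + Z_s) = (22.5 + j96.6)/(122 + j96.6), |Γ_s| = 0.636

|Γ| ≈ 0.636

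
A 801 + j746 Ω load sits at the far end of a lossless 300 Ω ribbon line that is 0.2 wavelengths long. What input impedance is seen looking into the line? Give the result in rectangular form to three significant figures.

βl = 2π × 0.2 = 72°
tan(βl) = tan(72°) = 3.08
Z_in = Z_0·(Z_L + jZ_0·tanβl)/(Z_0 + jZ_L·tanβl)
     = 300·(801 + j1670)/(-2000 + j2470)

Z_in ≈ 75 − j158 Ω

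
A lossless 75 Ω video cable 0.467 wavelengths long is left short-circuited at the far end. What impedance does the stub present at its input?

Z_in ≈ −j15.8 Ω

βl = 2π × 0.467 = 168°
tan(βl) = -0.21
For a short-circuited stub, Z_in = jZ_0·tan(βl)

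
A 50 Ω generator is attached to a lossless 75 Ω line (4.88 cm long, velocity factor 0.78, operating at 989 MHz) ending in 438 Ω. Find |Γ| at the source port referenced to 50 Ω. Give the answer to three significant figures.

|Γ| ≈ 0.62

λ = v/f = 0.78·c / 989 MHz = 0.237 m
βl = 2π·l/λ = 2π × 0.206 = 74.3°
tan(βl) = 3.55
Z_in = Z_0·(Z_L + jZ_0·tanβl)/(Z_0 + jZ_L·tanβl) = 13.8 − j20.5 Ω
Γ_s = (Z_in − Z_s)/(Z_in + Z_s) = (-36.2 − j20.5)/(63.8 − j20.5), |Γ_s| = 0.62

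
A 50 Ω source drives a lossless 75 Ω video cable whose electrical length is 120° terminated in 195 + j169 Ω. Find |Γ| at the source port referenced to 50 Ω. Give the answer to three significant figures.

tan(βl) = -1.73
Z_in = Z_0·(Z_L + jZ_0·tanβl)/(Z_0 + jZ_L·tanβl) = 17.6 + j24.1 Ω
Γ_s = (Z_in − Z_s)/(Z_in + Z_s) = (-32.4 + j24.1)/(67.6 + j24.1), |Γ_s| = 0.563

|Γ| ≈ 0.563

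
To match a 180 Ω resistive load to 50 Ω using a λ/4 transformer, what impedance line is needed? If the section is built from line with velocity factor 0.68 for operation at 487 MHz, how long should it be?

Z_qwt ≈ 94.9 Ω; length ≈ 10.5 cm

Z_qwt = √(Z_0·R_L) = √(50 × 180) = √9000
λ = 0.68·c/f = 0.419 m, so l = λ/4 = 0.105 m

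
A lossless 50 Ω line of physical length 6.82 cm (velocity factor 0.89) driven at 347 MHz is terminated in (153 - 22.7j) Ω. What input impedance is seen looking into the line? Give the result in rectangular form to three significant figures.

λ = v/f = 0.89·c / 347 MHz = 0.769 m
βl = 2π·l/λ = 2π × 0.0886 = 31.9°
tan(βl) = tan(31.9°) = 0.623
Z_in = Z_0·(Z_L + jZ_0·tanβl)/(Z_0 + jZ_L·tanβl)
     = 50·(153 + j8.43)/(64.1 + j95.3)

Z_in ≈ 40.2 − j53.2 Ω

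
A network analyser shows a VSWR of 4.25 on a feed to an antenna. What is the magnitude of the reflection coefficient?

|Γ| ≈ 0.619

|Γ| = (S − 1)/(S + 1) = (4.25 − 1)/(4.25 + 1) = 3.25/5.25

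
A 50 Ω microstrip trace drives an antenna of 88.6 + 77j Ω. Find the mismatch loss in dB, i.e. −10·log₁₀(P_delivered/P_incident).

mismatch loss ≈ 1.52 dB

Γ = (38.6 + j77)/(138.6 + j77), |Γ| = 0.543
|Γ|² = 0.295, so P_del/P_inc = 1 − |Γ|² = 0.705
ML = −10·log₁₀(1 − |Γ|²)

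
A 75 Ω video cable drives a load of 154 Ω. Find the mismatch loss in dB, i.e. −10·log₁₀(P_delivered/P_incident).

mismatch loss ≈ 0.55 dB

Γ = (154 − 75)/(154 + 75) = 0.345
|Γ|² = 0.119, so P_del/P_inc = 1 − |Γ|² = 0.881
ML = −10·log₁₀(1 − |Γ|²)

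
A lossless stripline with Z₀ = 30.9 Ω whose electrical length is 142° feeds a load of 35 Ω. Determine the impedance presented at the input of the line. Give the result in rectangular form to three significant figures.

Z_in ≈ 31.6 + j3.83 Ω

tan(βl) = tan(142°) = -0.781
Z_in = Z_0·(Z_L + jZ_0·tanβl)/(Z_0 + jZ_L·tanβl)
     = 30.9·(35 − j24.1)/(30.9 − j27.3)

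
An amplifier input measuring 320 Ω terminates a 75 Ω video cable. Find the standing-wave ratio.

VSWR ≈ 4.27

For a purely resistive load, VSWR = R_L/Z_0 or Z_0/R_L (whichever > 1) = 320/75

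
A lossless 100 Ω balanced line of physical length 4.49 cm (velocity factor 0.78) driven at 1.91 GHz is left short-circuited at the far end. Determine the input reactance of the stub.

X_in ≈ -111 Ω (capacitive)

λ = v/f = 0.78·c / 1.91 GHz = 0.123 m
βl = 2π·l/λ = 2π × 0.366 = 132°
tan(βl) = -1.11
For a short-circuited stub, Z_in = jZ_0·tan(βl)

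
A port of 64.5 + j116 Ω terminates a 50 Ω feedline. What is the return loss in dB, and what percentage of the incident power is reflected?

Γ = (14.5 + j116)/(114.5 + j116), |Γ| = 0.717
RL = −20·log₁₀(0.717) = 2.89 dB
P_refl/P_inc = |Γ|² = 0.514

RL ≈ 2.89 dB; 51.4% of incident power reflected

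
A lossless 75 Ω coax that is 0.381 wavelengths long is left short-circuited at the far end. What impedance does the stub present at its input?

Z_in ≈ −j69.5 Ω

βl = 2π × 0.381 = 137°
tan(βl) = -0.927
For a short-circuited stub, Z_in = jZ_0·tan(βl)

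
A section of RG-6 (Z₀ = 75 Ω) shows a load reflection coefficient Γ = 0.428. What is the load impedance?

Z_L ≈ 187 Ω

Z_L = Z_0·(1 + Γ)/(1 − Γ) = 75·(1.43)/(0.572)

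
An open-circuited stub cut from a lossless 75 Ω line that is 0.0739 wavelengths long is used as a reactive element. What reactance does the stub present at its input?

βl = 2π × 0.0739 = 26.6°
tan(βl) = 0.501
For an open-circuited stub, Z_in = −jZ_0·cot(βl) = −jZ_0/tan(βl)

X_in ≈ -150 Ω (capacitive)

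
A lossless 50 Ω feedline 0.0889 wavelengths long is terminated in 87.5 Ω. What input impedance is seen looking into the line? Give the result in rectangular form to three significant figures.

Z_in ≈ 55.4 − j29.3 Ω

βl = 2π × 0.0889 = 32°
tan(βl) = tan(32°) = 0.625
Z_in = Z_0·(Z_L + jZ_0·tanβl)/(Z_0 + jZ_L·tanβl)
     = 50·(87.5 + j31.2)/(50 + j54.7)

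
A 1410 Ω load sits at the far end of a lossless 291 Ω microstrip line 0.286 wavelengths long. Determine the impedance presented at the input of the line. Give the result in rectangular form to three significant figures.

βl = 2π × 0.286 = 103°
tan(βl) = tan(103°) = -4.35
Z_in = Z_0·(Z_L + jZ_0·tanβl)/(Z_0 + jZ_L·tanβl)
     = 291·(1410 − j1260)/(291 − j6130)

Z_in ≈ 63.1 + j64 Ω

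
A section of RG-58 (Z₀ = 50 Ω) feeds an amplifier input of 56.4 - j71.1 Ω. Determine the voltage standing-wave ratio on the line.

VSWR ≈ 3.52

Γ = (Z_L − Z_0)/(Z_L + Z_0) = (6.4 − j71.1)/(106.4 − j71.1)
|Γ| = 71.4/128 = 0.558
VSWR = (1 + |Γ|)/(1 − |Γ|) = 1.56/0.442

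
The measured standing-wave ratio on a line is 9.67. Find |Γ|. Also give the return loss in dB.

|Γ| = (S − 1)/(S + 1) = (9.67 − 1)/(9.67 + 1) = 8.67/10.7
RL = −20·log₁₀|Γ| = −20·log₁₀(0.813)

|Γ| ≈ 0.813; return loss ≈ 1.8 dB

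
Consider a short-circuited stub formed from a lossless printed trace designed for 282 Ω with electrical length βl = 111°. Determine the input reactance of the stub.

X_in ≈ -735 Ω (capacitive)

tan(βl) = -2.61
For a short-circuited stub, Z_in = jZ_0·tan(βl)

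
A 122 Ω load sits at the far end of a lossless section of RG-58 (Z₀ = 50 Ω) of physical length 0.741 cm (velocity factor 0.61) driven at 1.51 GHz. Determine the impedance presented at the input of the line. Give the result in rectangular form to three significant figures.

Z_in ≈ 71.9 − j50.7 Ω

λ = v/f = 0.61·c / 1.51 GHz = 0.121 m
βl = 2π·l/λ = 2π × 0.0611 = 22°
tan(βl) = tan(22°) = 0.404
Z_in = Z_0·(Z_L + jZ_0·tanβl)/(Z_0 + jZ_L·tanβl)
     = 50·(122 + j20.2)/(50 + j49.3)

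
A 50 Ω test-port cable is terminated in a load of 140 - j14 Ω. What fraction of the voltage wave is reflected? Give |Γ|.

|Γ| ≈ 0.478

Γ = (Z_L − Z_0)/(Z_L + Z_0) = (90 − j14)/(190 − j14)
|Γ| = 91.1/191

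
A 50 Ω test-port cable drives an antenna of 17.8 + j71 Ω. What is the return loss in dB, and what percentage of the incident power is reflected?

Γ = (-32.2 + j71)/(67.8 + j71), |Γ| = 0.794
RL = −20·log₁₀(0.794) = 2 dB
P_refl/P_inc = |Γ|² = 0.631

RL ≈ 2 dB; 63.1% of incident power reflected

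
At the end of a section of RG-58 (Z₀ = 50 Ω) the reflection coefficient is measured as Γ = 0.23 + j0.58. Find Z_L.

Z_L = Z_0·(1 + Γ)/(1 − Γ) = 50·(1.23 + j0.58)/(0.77 − j0.58)

Z_L ≈ 32.9 + j62.4 Ω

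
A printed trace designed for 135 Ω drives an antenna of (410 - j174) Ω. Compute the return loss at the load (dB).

Γ = (275 − j174)/(545 − j174), |Γ| = 0.569
RL = −20·log₁₀|Γ| = −20·log₁₀(0.569)

RL ≈ 4.9 dB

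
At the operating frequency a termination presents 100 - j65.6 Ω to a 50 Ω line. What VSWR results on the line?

VSWR ≈ 3.03

Γ = (Z_L − Z_0)/(Z_L + Z_0) = (50 − j65.6)/(150 − j65.6)
|Γ| = 82.5/164 = 0.504
VSWR = (1 + |Γ|)/(1 − |Γ|) = 1.5/0.496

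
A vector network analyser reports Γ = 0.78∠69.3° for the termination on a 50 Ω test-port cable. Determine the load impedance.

Z_L = Z_0·(1 + Γ)/(1 − Γ) = 50·(1.28 + j0.73)/(0.724 − j0.73)

Z_L ≈ 18.5 + j69 Ω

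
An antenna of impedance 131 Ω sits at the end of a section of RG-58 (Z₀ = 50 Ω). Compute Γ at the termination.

Γ = 0.448

Γ = (Z_L − Z_0)/(Z_L + Z_0) = (131 − 50)/(131 + 50) = 81/181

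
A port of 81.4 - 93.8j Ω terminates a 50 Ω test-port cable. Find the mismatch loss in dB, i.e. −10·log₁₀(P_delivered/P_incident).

Γ = (31.4 − j93.8)/(131.4 − j93.8), |Γ| = 0.613
|Γ|² = 0.375, so P_del/P_inc = 1 − |Γ|² = 0.625
ML = −10·log₁₀(1 − |Γ|²)

mismatch loss ≈ 2.04 dB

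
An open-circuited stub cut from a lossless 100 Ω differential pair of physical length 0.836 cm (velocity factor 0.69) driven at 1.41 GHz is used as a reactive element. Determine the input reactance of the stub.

λ = v/f = 0.69·c / 1.41 GHz = 0.147 m
βl = 2π·l/λ = 2π × 0.0569 = 20.5°
tan(βl) = 0.374
For an open-circuited stub, Z_in = −jZ_0·cot(βl) = −jZ_0/tan(βl)

X_in ≈ -267 Ω (capacitive)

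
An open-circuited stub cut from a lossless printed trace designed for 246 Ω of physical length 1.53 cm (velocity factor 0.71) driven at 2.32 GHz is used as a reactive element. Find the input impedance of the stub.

λ = v/f = 0.71·c / 2.32 GHz = 0.0918 m
βl = 2π·l/λ = 2π × 0.167 = 60°
tan(βl) = 1.73
For an open-circuited stub, Z_in = −jZ_0·cot(βl) = −jZ_0/tan(βl)

Z_in ≈ −j142 Ω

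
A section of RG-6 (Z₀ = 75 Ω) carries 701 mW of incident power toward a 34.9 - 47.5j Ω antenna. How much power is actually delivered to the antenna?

P_delivered ≈ 512 mW

|Γ| = |(-40.1 − j47.5)/(109.9 − j47.5)| = 0.519
|Γ|² = 0.27
P_refl = |Γ|²·P_inc = 189 mW, P_del = (1 − |Γ|²)·P_inc = 512 mW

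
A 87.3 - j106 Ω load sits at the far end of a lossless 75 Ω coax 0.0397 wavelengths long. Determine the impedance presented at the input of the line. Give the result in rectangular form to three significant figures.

Z_in ≈ 48 − j74.4 Ω

βl = 2π × 0.0397 = 14.3°
tan(βl) = tan(14.3°) = 0.255
Z_in = Z_0·(Z_L + jZ_0·tanβl)/(Z_0 + jZ_L·tanβl)
     = 75·(87.3 − j86.9)/(102 + j22.2)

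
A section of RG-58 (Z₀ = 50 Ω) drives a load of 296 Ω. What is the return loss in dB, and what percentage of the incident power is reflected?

RL ≈ 2.96 dB; 50.5% of incident power reflected

Γ = (296 − 50)/(296 + 50) = 0.711
RL = −20·log₁₀(0.711) = 2.96 dB
P_refl/P_inc = |Γ|² = 0.505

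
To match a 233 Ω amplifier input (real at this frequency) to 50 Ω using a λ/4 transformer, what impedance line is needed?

Z_qwt = √(Z_0·R_L) = √(50 × 233) = √11650

Z_qwt ≈ 108 Ω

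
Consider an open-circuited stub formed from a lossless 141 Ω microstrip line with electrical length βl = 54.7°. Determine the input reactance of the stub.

X_in ≈ -99.8 Ω (capacitive)

tan(βl) = 1.41
For an open-circuited stub, Z_in = −jZ_0·cot(βl) = −jZ_0/tan(βl)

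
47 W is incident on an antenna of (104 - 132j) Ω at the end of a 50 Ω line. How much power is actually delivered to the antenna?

P_delivered ≈ 23.8 W

|Γ| = |(54 − j132)/(154 − j132)| = 0.703
|Γ|² = 0.494
P_refl = |Γ|²·P_inc = 23.2 W, P_del = (1 − |Γ|²)·P_inc = 23.8 W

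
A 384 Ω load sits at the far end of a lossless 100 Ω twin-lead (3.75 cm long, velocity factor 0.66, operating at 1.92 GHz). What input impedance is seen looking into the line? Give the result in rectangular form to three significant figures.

Z_in ≈ 43.4 + j76.9 Ω

λ = v/f = 0.66·c / 1.92 GHz = 0.103 m
βl = 2π·l/λ = 2π × 0.364 = 131°
tan(βl) = tan(131°) = -1.15
Z_in = Z_0·(Z_L + jZ_0·tanβl)/(Z_0 + jZ_L·tanβl)
     = 100·(384 − j115)/(100 − j443)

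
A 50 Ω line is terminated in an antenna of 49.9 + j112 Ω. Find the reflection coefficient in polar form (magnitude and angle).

Γ = (Z_L − Z_0)/(Z_L + Z_0) = (-0.1 + j112)/(99.9 + j112)
|Γ| = 112/150 = 0.746

Γ ≈ 0.746 ∠ 41.8°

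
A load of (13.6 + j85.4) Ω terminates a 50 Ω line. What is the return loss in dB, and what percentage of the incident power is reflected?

RL ≈ 1.19 dB; 76% of incident power reflected

Γ = (-36.4 + j85.4)/(63.6 + j85.4), |Γ| = 0.872
RL = −20·log₁₀(0.872) = 1.19 dB
P_refl/P_inc = |Γ|² = 0.76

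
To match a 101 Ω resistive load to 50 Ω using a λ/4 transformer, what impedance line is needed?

Z_qwt = √(Z_0·R_L) = √(50 × 101) = √5050

Z_qwt ≈ 71.1 Ω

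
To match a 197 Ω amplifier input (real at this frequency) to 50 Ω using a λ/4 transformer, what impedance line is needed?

Z_qwt = √(Z_0·R_L) = √(50 × 197) = √9850

Z_qwt ≈ 99.2 Ω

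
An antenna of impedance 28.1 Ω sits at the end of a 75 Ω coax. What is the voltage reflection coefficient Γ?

Γ = -0.455

Γ = (Z_L − Z_0)/(Z_L + Z_0) = (28.1 − 75)/(28.1 + 75) = -46.9/103.1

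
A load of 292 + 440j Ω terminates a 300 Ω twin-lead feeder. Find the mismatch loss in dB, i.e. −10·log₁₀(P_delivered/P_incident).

Γ = (-8 + j440)/(592 + j440), |Γ| = 0.597
|Γ|² = 0.356, so P_del/P_inc = 1 − |Γ|² = 0.644
ML = −10·log₁₀(1 − |Γ|²)

mismatch loss ≈ 1.91 dB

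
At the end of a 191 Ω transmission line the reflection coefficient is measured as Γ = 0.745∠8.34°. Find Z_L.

Z_L ≈ 1050 + j511 Ω

Z_L = Z_0·(1 + Γ)/(1 − Γ) = 191·(1.74 + j0.108)/(0.263 − j0.108)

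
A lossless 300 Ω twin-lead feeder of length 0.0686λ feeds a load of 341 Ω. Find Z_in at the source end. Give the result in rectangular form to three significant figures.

Z_in ≈ 324 − j31.6 Ω

βl = 2π × 0.0686 = 24.7°
tan(βl) = tan(24.7°) = 0.46
Z_in = Z_0·(Z_L + jZ_0·tanβl)/(Z_0 + jZ_L·tanβl)
     = 300·(341 + j138)/(300 + j157)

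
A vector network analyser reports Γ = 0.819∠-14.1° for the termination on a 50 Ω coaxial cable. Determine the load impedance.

Z_L ≈ 200 − j243 Ω

Z_L = Z_0·(1 + Γ)/(1 − Γ) = 50·(1.79 − j0.2)/(0.206 + j0.2)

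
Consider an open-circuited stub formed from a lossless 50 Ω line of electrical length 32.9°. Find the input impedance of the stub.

Z_in ≈ −j77.3 Ω

tan(βl) = 0.647
For an open-circuited stub, Z_in = −jZ_0·cot(βl) = −jZ_0/tan(βl)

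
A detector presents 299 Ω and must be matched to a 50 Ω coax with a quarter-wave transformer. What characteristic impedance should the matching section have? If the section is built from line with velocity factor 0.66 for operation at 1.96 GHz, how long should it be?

Z_qwt = √(Z_0·R_L) = √(50 × 299) = √14950
λ = 0.66·c/f = 0.101 m, so l = λ/4 = 0.0253 m

Z_qwt ≈ 122 Ω; length ≈ 2.53 cm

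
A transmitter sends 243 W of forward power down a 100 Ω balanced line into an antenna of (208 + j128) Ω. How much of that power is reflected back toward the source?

P_reflected ≈ 61.3 W

|Γ| = |(108 + j128)/(308 + j128)| = 0.502
|Γ|² = 0.252
P_refl = |Γ|²·P_inc = 61.3 W, P_del = (1 − |Γ|²)·P_inc = 182 W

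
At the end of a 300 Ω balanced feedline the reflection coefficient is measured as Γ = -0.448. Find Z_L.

Z_L = Z_0·(1 + Γ)/(1 − Γ) = 300·(0.552)/(1.45)

Z_L ≈ 114 Ω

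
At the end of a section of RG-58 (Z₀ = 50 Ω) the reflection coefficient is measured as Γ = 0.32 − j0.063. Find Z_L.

Z_L = Z_0·(1 + Γ)/(1 − Γ) = 50·(1.32 − j0.063)/(0.68 + j0.063)

Z_L ≈ 95.8 − j13.5 Ω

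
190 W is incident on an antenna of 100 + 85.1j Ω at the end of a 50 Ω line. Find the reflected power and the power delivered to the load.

|Γ| = |(50 + j85.1)/(150 + j85.1)| = 0.572
|Γ|² = 0.328
P_refl = |Γ|²·P_inc = 62.2 W, P_del = (1 − |Γ|²)·P_inc = 128 W

P_reflected ≈ 62.2 W; P_delivered ≈ 128 W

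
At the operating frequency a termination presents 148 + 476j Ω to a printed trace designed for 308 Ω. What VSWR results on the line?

VSWR ≈ 7.4

Γ = (Z_L − Z_0)/(Z_L + Z_0) = (-160 + j476)/(456 + j476)
|Γ| = 502/659 = 0.762
VSWR = (1 + |Γ|)/(1 − |Γ|) = 1.76/0.238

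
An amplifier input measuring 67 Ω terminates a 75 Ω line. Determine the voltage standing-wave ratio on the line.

VSWR ≈ 1.12

Γ = (67 − 75)/(67 + 75) = -0.0563
VSWR = (1 + 0.0563)/(1 − 0.0563)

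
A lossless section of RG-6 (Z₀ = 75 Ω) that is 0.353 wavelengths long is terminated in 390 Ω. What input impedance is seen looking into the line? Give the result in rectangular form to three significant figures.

Z_in ≈ 22.2 + j53.5 Ω

βl = 2π × 0.353 = 127°
tan(βl) = tan(127°) = -1.32
Z_in = Z_0·(Z_L + jZ_0·tanβl)/(Z_0 + jZ_L·tanβl)
     = 75·(390 − j99.2)/(75 − j516)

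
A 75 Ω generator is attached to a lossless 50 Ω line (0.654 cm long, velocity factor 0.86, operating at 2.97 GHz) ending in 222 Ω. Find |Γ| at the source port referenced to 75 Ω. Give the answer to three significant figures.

|Γ| ≈ 0.58

λ = v/f = 0.86·c / 2.97 GHz = 0.0869 m
βl = 2π·l/λ = 2π × 0.0753 = 27.1°
tan(βl) = 0.512
Z_in = Z_0·(Z_L + jZ_0·tanβl)/(Z_0 + jZ_L·tanβl) = 45.5 − j77.7 Ω
Γ_s = (Z_in − Z_s)/(Z_in + Z_s) = (-29.5 − j77.7)/(120 − j77.7), |Γ_s| = 0.58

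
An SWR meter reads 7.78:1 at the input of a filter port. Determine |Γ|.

|Γ| = (S − 1)/(S + 1) = (7.78 − 1)/(7.78 + 1) = 6.78/8.78

|Γ| ≈ 0.772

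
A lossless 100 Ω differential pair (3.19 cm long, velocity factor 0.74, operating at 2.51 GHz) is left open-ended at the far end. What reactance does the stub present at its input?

λ = v/f = 0.74·c / 2.51 GHz = 0.0884 m
βl = 2π·l/λ = 2π × 0.361 = 130°
tan(βl) = -1.2
For an open-ended stub, Z_in = −jZ_0·cot(βl) = −jZ_0/tan(βl)

X_in ≈ 83.4 Ω (inductive)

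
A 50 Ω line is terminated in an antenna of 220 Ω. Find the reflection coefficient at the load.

Γ = (Z_L − Z_0)/(Z_L + Z_0) = (220 − 50)/(220 + 50) = 170/270

Γ = 0.63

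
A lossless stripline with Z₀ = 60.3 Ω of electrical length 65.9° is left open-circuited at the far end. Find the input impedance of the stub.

Z_in ≈ −j27 Ω

tan(βl) = 2.24
For an open-circuited stub, Z_in = −jZ_0·cot(βl) = −jZ_0/tan(βl)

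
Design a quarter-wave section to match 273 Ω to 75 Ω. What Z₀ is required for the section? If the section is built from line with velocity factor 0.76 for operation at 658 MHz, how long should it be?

Z_qwt ≈ 143 Ω; length ≈ 8.66 cm

Z_qwt = √(Z_0·R_L) = √(75 × 273) = √20480
λ = 0.76·c/f = 0.347 m, so l = λ/4 = 0.0866 m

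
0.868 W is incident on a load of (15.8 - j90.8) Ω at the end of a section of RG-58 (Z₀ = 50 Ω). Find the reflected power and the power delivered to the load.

P_reflected ≈ 0.65 W; P_delivered ≈ 0.218 W

|Γ| = |(-34.2 − j90.8)/(65.8 − j90.8)| = 0.865
|Γ|² = 0.749
P_refl = |Γ|²·P_inc = 0.65 W, P_del = (1 − |Γ|²)·P_inc = 0.218 W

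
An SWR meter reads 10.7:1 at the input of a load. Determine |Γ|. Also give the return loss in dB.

|Γ| ≈ 0.829; return loss ≈ 1.63 dB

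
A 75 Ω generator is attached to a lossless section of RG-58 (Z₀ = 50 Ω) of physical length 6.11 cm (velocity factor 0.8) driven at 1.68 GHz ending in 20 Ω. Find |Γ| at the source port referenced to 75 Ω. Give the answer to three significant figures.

λ = v/f = 0.8·c / 1.68 GHz = 0.143 m
βl = 2π·l/λ = 2π × 0.428 = 154°
tan(βl) = -0.488
Z_in = Z_0·(Z_L + jZ_0·tanβl)/(Z_0 + jZ_L·tanβl) = 23.9 − j19.8 Ω
Γ_s = (Z_in − Z_s)/(Z_in + Z_s) = (-51.1 − j19.8)/(98.9 − j19.8), |Γ_s| = 0.544

|Γ| ≈ 0.544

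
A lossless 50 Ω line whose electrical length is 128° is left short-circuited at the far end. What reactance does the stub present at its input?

X_in ≈ -64 Ω (capacitive)

tan(βl) = -1.28
For a short-circuited stub, Z_in = jZ_0·tan(βl)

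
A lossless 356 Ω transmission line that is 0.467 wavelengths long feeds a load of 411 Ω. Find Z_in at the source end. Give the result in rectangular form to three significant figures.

Z_in ≈ 405 + j23.5 Ω

βl = 2π × 0.467 = 168°
tan(βl) = tan(168°) = -0.21
Z_in = Z_0·(Z_L + jZ_0·tanβl)/(Z_0 + jZ_L·tanβl)
     = 356·(411 − j74.9)/(356 − j86.5)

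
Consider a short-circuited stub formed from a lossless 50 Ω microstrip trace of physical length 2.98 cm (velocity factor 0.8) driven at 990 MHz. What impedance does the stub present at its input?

Z_in ≈ +j48.7 Ω

λ = v/f = 0.8·c / 990 MHz = 0.242 m
βl = 2π·l/λ = 2π × 0.123 = 44.3°
tan(βl) = 0.974
For a short-circuited stub, Z_in = jZ_0·tan(βl)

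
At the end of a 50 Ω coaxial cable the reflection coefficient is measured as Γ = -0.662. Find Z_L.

Z_L = Z_0·(1 + Γ)/(1 − Γ) = 50·(0.338)/(1.66)

Z_L ≈ 10.2 Ω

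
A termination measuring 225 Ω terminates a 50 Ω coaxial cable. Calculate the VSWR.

VSWR ≈ 4.5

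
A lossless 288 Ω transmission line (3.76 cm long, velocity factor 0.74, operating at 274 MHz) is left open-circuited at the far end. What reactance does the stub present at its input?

λ = v/f = 0.74·c / 274 MHz = 0.81 m
βl = 2π·l/λ = 2π × 0.0464 = 16.7°
tan(βl) = 0.3
For an open-circuited stub, Z_in = −jZ_0·cot(βl) = −jZ_0/tan(βl)

X_in ≈ -960 Ω (capacitive)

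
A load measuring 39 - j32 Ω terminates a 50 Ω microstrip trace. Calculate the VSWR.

VSWR ≈ 2.11

Γ = (Z_L − Z_0)/(Z_L + Z_0) = (-11 − j32)/(89 − j32)
|Γ| = 33.8/94.6 = 0.358
VSWR = (1 + |Γ|)/(1 − |Γ|) = 1.36/0.642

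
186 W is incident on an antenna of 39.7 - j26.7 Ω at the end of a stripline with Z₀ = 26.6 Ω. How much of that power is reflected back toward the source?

|Γ| = |(13.1 − j26.7)/(66.3 − j26.7)| = 0.416
|Γ|² = 0.173
P_refl = |Γ|²·P_inc = 32.2 W, P_del = (1 − |Γ|²)·P_inc = 154 W

P_reflected ≈ 32.2 W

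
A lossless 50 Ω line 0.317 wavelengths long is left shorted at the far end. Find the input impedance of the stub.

βl = 2π × 0.317 = 114°
tan(βl) = -2.23
For a shorted stub, Z_in = jZ_0·tan(βl)

Z_in ≈ −j112 Ω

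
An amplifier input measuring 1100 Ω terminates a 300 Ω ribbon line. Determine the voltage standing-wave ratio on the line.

VSWR ≈ 3.67

For a purely resistive load, VSWR = R_L/Z_0 or Z_0/R_L (whichever > 1) = 1100/300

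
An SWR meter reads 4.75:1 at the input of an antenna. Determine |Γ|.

|Γ| ≈ 0.652

|Γ| = (S − 1)/(S + 1) = (4.75 − 1)/(4.75 + 1) = 3.75/5.75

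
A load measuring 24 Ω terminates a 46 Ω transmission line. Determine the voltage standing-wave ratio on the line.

VSWR ≈ 1.92

Γ = (24 − 46)/(24 + 46) = -0.314
VSWR = (1 + 0.314)/(1 − 0.314)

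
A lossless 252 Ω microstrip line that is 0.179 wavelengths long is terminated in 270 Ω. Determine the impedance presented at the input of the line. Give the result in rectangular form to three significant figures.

Z_in ≈ 241 − j13 Ω

βl = 2π × 0.179 = 64.4°
tan(βl) = tan(64.4°) = 2.09
Z_in = Z_0·(Z_L + jZ_0·tanβl)/(Z_0 + jZ_L·tanβl)
     = 252·(270 + j527)/(252 + j565)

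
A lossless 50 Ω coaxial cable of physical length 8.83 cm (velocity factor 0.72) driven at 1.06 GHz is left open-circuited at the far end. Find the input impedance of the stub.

Z_in ≈ +j112 Ω

λ = v/f = 0.72·c / 1.06 GHz = 0.204 m
βl = 2π·l/λ = 2π × 0.433 = 156°
tan(βl) = -0.445
For an open-circuited stub, Z_in = −jZ_0·cot(βl) = −jZ_0/tan(βl)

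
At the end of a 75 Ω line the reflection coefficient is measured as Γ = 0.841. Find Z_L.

Z_L ≈ 868 Ω

Z_L = Z_0·(1 + Γ)/(1 − Γ) = 75·(1.84)/(0.159)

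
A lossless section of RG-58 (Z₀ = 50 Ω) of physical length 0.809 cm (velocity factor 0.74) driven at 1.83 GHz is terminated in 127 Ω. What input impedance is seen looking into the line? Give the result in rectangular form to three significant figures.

λ = v/f = 0.74·c / 1.83 GHz = 0.121 m
βl = 2π·l/λ = 2π × 0.0667 = 24°
tan(βl) = tan(24°) = 0.445
Z_in = Z_0·(Z_L + jZ_0·tanβl)/(Z_0 + jZ_L·tanβl)
     = 50·(127 + j22.3)/(50 + j56.6)

Z_in ≈ 66.8 − j53.3 Ω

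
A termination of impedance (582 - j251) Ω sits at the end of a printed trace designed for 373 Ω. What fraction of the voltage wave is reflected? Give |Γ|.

Γ = (Z_L − Z_0)/(Z_L + Z_0) = (209 − j251)/(955 − j251)
|Γ| = 327/987

|Γ| ≈ 0.331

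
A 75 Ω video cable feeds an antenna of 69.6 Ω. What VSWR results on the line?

Γ = (69.6 − 75)/(69.6 + 75) = -0.0373
VSWR = (1 + 0.0373)/(1 − 0.0373)

VSWR ≈ 1.08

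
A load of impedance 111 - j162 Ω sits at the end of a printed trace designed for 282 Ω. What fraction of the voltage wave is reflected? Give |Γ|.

|Γ| ≈ 0.554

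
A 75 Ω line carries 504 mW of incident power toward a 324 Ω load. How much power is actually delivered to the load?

Γ = (324 − 75)/(324 + 75) = 0.624
|Γ|² = 0.389
P_refl = |Γ|²·P_inc = 196 mW, P_del = (1 − |Γ|²)·P_inc = 308 mW

P_delivered ≈ 308 mW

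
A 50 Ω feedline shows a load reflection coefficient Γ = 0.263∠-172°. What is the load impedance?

Z_L = Z_0·(1 + Γ)/(1 − Γ) = 50·(0.74 − j0.0366)/(1.26 + j0.0366)

Z_L ≈ 29.3 − j2.3 Ω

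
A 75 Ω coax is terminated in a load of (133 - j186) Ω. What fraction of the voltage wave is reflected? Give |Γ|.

Γ = (Z_L − Z_0)/(Z_L + Z_0) = (58 − j186)/(208 − j186)
|Γ| = 195/279

|Γ| ≈ 0.698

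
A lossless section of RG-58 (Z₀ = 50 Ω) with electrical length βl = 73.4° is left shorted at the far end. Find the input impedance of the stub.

tan(βl) = 3.35
For a shorted stub, Z_in = jZ_0·tan(βl)

Z_in ≈ +j168 Ω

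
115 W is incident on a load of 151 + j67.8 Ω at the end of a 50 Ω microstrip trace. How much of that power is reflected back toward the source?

|Γ| = |(101 + j67.8)/(201 + j67.8)| = 0.573
|Γ|² = 0.329
P_refl = |Γ|²·P_inc = 37.8 W, P_del = (1 − |Γ|²)·P_inc = 77.2 W

P_reflected ≈ 37.8 W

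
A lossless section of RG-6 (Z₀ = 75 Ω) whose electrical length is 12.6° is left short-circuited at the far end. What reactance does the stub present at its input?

X_in ≈ 16.8 Ω (inductive)

tan(βl) = 0.224
For a short-circuited stub, Z_in = jZ_0·tan(βl)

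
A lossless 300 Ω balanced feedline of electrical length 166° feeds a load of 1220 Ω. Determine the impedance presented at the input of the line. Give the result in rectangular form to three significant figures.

tan(βl) = tan(166°) = -0.249
Z_in = Z_0·(Z_L + jZ_0·tanβl)/(Z_0 + jZ_L·tanβl)
     = 300·(1220 − j74.8)/(300 − j304)

Z_in ≈ 639 + j573 Ω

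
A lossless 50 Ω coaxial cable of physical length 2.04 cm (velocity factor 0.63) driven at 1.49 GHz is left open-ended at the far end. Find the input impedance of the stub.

Z_in ≈ −j31.4 Ω

λ = v/f = 0.63·c / 1.49 GHz = 0.127 m
βl = 2π·l/λ = 2π × 0.161 = 57.9°
tan(βl) = 1.59
For an open-ended stub, Z_in = −jZ_0·cot(βl) = −jZ_0/tan(βl)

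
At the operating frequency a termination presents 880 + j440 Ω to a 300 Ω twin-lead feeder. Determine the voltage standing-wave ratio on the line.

VSWR ≈ 3.74

Γ = (Z_L − Z_0)/(Z_L + Z_0) = (580 + j440)/(1180 + j440)
|Γ| = 728/1260 = 0.578
VSWR = (1 + |Γ|)/(1 − |Γ|) = 1.58/0.422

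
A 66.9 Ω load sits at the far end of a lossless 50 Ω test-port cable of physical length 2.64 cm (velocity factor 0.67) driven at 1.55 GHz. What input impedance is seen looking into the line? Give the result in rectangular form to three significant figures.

λ = v/f = 0.67·c / 1.55 GHz = 0.13 m
βl = 2π·l/λ = 2π × 0.204 = 73.3°
tan(βl) = tan(73.3°) = 3.33
Z_in = Z_0·(Z_L + jZ_0·tanβl)/(Z_0 + jZ_L·tanβl)
     = 50·(66.9 + j167)/(50 + j223)

Z_in ≈ 38.8 − j6.31 Ω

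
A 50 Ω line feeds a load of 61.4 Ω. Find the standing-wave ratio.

VSWR ≈ 1.23

Γ = (61.4 − 50)/(61.4 + 50) = 0.102
VSWR = (1 + 0.102)/(1 − 0.102)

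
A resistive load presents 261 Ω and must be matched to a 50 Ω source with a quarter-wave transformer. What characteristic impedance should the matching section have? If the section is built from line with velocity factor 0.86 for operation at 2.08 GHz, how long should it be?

Z_qwt = √(Z_0·R_L) = √(50 × 261) = √13050
λ = 0.86·c/f = 0.124 m, so l = λ/4 = 0.031 m

Z_qwt ≈ 114 Ω; length ≈ 3.1 cm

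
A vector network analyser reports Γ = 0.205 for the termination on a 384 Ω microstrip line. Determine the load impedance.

Z_L ≈ 582 Ω

Z_L = Z_0·(1 + Γ)/(1 − Γ) = 384·(1.21)/(0.795)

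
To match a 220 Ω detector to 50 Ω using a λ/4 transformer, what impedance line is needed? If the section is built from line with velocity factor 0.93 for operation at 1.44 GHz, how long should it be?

Z_qwt = √(Z_0·R_L) = √(50 × 220) = √11000
λ = 0.93·c/f = 0.194 m, so l = λ/4 = 0.0484 m

Z_qwt ≈ 105 Ω; length ≈ 4.84 cm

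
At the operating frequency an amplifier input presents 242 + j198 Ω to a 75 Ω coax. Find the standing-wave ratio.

VSWR ≈ 5.52

Γ = (Z_L − Z_0)/(Z_L + Z_0) = (167 + j198)/(317 + j198)
|Γ| = 259/374 = 0.693
VSWR = (1 + |Γ|)/(1 − |Γ|) = 1.69/0.307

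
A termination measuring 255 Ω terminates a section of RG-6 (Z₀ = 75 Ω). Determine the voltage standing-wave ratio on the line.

VSWR ≈ 3.4

Γ = (255 − 75)/(255 + 75) = 0.545
VSWR = (1 + 0.545)/(1 − 0.545)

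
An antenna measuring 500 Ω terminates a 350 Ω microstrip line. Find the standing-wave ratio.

For a purely resistive load, VSWR = R_L/Z_0 or Z_0/R_L (whichever > 1) = 500/350

VSWR ≈ 1.43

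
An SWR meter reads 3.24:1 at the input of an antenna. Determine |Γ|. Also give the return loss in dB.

|Γ| = (S − 1)/(S + 1) = (3.24 − 1)/(3.24 + 1) = 2.24/4.24
RL = −20·log₁₀|Γ| = −20·log₁₀(0.528)

|Γ| ≈ 0.528; return loss ≈ 5.54 dB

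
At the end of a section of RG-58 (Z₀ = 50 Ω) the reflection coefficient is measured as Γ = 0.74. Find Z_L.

Z_L ≈ 335 Ω

Z_L = Z_0·(1 + Γ)/(1 − Γ) = 50·(1.74)/(0.26)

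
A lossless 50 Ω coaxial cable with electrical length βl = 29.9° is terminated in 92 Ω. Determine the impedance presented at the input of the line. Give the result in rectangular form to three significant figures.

Z_in ≈ 57.8 − j32.4 Ω

tan(βl) = tan(29.9°) = 0.575
Z_in = Z_0·(Z_L + jZ_0·tanβl)/(Z_0 + jZ_L·tanβl)
     = 50·(92 + j28.8)/(50 + j52.9)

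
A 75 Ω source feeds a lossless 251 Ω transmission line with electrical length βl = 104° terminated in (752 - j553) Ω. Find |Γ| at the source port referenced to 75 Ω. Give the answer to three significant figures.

tan(βl) = -4.01
Z_in = Z_0·(Z_L + jZ_0·tanβl)/(Z_0 + jZ_L·tanβl) = 62.4 + j103 Ω
Γ_s = (Z_in − Z_s)/(Z_in + Z_s) = (-12.6 + j103)/(137 + j103), |Γ_s| = 0.605

|Γ| ≈ 0.605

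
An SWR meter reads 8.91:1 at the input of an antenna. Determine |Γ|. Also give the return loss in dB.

|Γ| ≈ 0.798; return loss ≈ 1.96 dB

|Γ| = (S − 1)/(S + 1) = (8.91 − 1)/(8.91 + 1) = 7.91/9.91
RL = −20·log₁₀|Γ| = −20·log₁₀(0.798)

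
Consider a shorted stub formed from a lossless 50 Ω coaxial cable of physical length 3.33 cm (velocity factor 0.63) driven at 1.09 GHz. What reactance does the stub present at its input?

X_in ≈ 131 Ω (inductive)

λ = v/f = 0.63·c / 1.09 GHz = 0.173 m
βl = 2π·l/λ = 2π × 0.192 = 69.1°
tan(βl) = 2.62
For a shorted stub, Z_in = jZ_0·tan(βl)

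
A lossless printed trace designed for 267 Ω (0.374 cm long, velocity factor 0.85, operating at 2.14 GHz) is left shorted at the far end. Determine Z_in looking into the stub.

λ = v/f = 0.85·c / 2.14 GHz = 0.119 m
βl = 2π·l/λ = 2π × 0.0314 = 11.3°
tan(βl) = 0.2
For a shorted stub, Z_in = jZ_0·tan(βl)

Z_in ≈ +j53.3 Ω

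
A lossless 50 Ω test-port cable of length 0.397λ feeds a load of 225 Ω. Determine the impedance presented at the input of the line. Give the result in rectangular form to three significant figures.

Z_in ≈ 28.1 + j57.9 Ω

βl = 2π × 0.397 = 143°
tan(βl) = tan(143°) = -0.756
Z_in = Z_0·(Z_L + jZ_0·tanβl)/(Z_0 + jZ_L·tanβl)
     = 50·(225 − j37.8)/(50 − j170)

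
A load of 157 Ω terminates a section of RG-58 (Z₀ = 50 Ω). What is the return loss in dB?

RL ≈ 5.73 dB

Γ = (157 − 50)/(157 + 50) = 0.517
RL = −20·log₁₀|Γ| = −20·log₁₀(0.517)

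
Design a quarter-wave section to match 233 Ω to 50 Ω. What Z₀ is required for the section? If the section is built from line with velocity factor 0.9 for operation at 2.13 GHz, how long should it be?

Z_qwt = √(Z_0·R_L) = √(50 × 233) = √11650
λ = 0.9·c/f = 0.127 m, so l = λ/4 = 0.0317 m

Z_qwt ≈ 108 Ω; length ≈ 3.17 cm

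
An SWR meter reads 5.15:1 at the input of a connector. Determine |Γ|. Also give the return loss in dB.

|Γ| ≈ 0.675; return loss ≈ 3.42 dB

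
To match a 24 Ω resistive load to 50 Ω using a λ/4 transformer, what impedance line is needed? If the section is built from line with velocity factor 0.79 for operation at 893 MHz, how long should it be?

Z_qwt = √(Z_0·R_L) = √(50 × 24) = √1200
λ = 0.79·c/f = 0.265 m, so l = λ/4 = 0.0663 m

Z_qwt ≈ 34.6 Ω; length ≈ 6.63 cm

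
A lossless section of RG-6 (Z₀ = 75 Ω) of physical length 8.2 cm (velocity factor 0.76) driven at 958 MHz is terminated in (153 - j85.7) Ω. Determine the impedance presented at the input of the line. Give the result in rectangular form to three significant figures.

λ = v/f = 0.76·c / 958 MHz = 0.238 m
βl = 2π·l/λ = 2π × 0.345 = 124°
tan(βl) = tan(124°) = -1.48
Z_in = Z_0·(Z_L + jZ_0·tanβl)/(Z_0 + jZ_L·tanβl)
     = 75·(153 − j197)/(-51.9 − j227)

Z_in ≈ 50.9 + j62.3 Ω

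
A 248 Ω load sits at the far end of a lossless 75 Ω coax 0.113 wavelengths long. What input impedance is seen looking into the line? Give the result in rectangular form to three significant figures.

βl = 2π × 0.113 = 40.7°
tan(βl) = tan(40.7°) = 0.86
Z_in = Z_0·(Z_L + jZ_0·tanβl)/(Z_0 + jZ_L·tanβl)
     = 75·(248 + j64.5)/(75 + j213)

Z_in ≈ 47.5 − j70.5 Ω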